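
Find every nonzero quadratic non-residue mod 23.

Square k = 1,…,11 (k and 23−k give the same square):
1²=1, 2²=4, 3²=9, 4²=16, 5²≡2, 6²≡13, 7²≡3, 8²≡18, 9²≡12, 10²≡8, 11²≡6 (mod 23).
The residues are {1, 2, 3, 4, 6, 8, 9, 12, 13, 16, 18}; the non-residues are the remaining 11 nonzero classes.

5,7,10,11,14,15,17,19,20,21,22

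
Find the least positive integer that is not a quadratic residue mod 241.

7

(2/241) = +1, so 2 is a residue.
(3/241) = +1, so 3 is a residue.
(4/241) = +1, so 4 is a residue.
(5/241) = +1, so 5 is a residue.
(6/241) = +1, so 6 is a residue.
(7/241) = −1, so 7 is the smallest positive non-residue mod 241.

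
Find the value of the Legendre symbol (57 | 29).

1

First reduce: 57 ≡ 28 (mod 29).
Pull out 2^2: since 29 ≡ 5 (mod 8), (2/29) = -1, so (2/29)^2 = +1.
Reciprocity: 7 ≡ 3 and 29 ≡ 1 (mod 4), so (7/29) = +(29/7).
Reduce top mod 7: now compute (1/7).
Reached (1/7) = 1. Collecting the sign flips along the way, the symbol is +1.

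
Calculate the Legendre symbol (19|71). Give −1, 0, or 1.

Reciprocity: 19 ≡ 3 and 71 ≡ 3 (mod 4), so (19/71) = −(71/19).
Reduce top mod 19: now compute (14/19).
Pull out 2: since 19 ≡ 3 (mod 8), (2/19) = -1.
Reciprocity: 7 ≡ 3 and 19 ≡ 3 (mod 4), so (7/19) = −(19/7).
Reduce top mod 7: now compute (5/7).
Reciprocity: 5 ≡ 1 and 7 ≡ 3 (mod 4), so (5/7) = +(7/5).
Reduce top mod 5: now compute (2/5).
Pull out 2: since 5 ≡ 5 (mod 8), (2/5) = -1.
Reached (1/5) = 1. Collecting the sign flips along the way, the symbol is +1.

1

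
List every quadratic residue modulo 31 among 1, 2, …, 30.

1,2,4,5,7,8,9,10,14,16,18,19,20,25,28

Square k = 1,…,15 (k and 31−k give the same square):
1²=1, 2²=4, 3²=9, 4²=16, 5²=25, 6²≡5, 7²≡18, 8²≡2, 9²≡19, 10²≡7, 11²≡28, 12²≡20, 13²≡14, 14²≡10, 15²≡8 (mod 31).
So the quadratic residues mod 31 are {1, 2, 4, 5, 7, 8, 9, 10, 14, 16, 18, 19, 20, 25, 28}.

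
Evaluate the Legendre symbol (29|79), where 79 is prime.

-1

Euler's criterion: (29/79) ≡ 29^39 (mod 79).
29^2 ≡ 51 (mod 79)
29^4 ≡ 73 (mod 79)
29^8 ≡ 36 (mod 79)
29^16 ≡ 32 (mod 79)
29^32 ≡ 76 (mod 79)
29^39 = 29^(32+4+2+1) ≡ 78 (mod 79).
Result is 78 ≡ −1, so (29/79) = −1.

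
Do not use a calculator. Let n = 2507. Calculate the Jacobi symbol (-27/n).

First reduce: -27 ≡ 2480 (mod 2507).
Pull out 2^4: since 2507 ≡ 3 (mod 8), (2/2507) = -1, so (2/2507)^4 = +1.
Reciprocity: 155 ≡ 3 and 2507 ≡ 3 (mod 4), so (155/2507) = −(2507/155).
Reduce top mod 155: now compute (27/155).
Reciprocity: 27 ≡ 3 and 155 ≡ 3 (mod 4), so (27/155) = −(155/27).
Reduce top mod 27: now compute (20/27).
Pull out 2^2: since 27 ≡ 3 (mod 8), (2/27) = -1, so (2/27)^2 = +1.
Reciprocity: 5 ≡ 1 and 27 ≡ 3 (mod 4), so (5/27) = +(27/5).
Reduce top mod 5: now compute (2/5).
Pull out 2: since 5 ≡ 5 (mod 8), (2/5) = -1.
Reached (1/5) = 1. Collecting the sign flips along the way, the symbol is -1.

-1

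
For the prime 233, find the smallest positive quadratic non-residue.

(2/233) = +1, so 2 is a residue.
(3/233) = −1, so 3 is the smallest positive non-residue mod 233.

3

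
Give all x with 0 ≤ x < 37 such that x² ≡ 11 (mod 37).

14, 23

37 ≡ 1 (mod 4), so we find a root by search.
Trying successive values, 14² = 196 ≡ 11 (mod 37). The other root is 37 − 14 = 23.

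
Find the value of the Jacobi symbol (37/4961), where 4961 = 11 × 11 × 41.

1

Reciprocity: 37 ≡ 1 and 4961 ≡ 1 (mod 4), so (37/4961) = +(4961/37).
Reduce top mod 37: now compute (3/37).
Reciprocity: 3 ≡ 3 and 37 ≡ 1 (mod 4), so (3/37) = +(37/3).
Reduce top mod 3: now compute (1/3).
Reached (1/3) = 1. Collecting the sign flips along the way, the symbol is +1.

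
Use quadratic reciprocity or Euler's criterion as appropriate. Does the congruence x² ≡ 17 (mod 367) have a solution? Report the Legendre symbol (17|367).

-1

Reciprocity: 17 ≡ 1 and 367 ≡ 3 (mod 4), so (17/367) = +(367/17).
Reduce top mod 17: now compute (10/17).
Pull out 2: since 17 ≡ 1 (mod 8), (2/17) = +1.
Reciprocity: 5 ≡ 1 and 17 ≡ 1 (mod 4), so (5/17) = +(17/5).
Reduce top mod 5: now compute (2/5).
Pull out 2: since 5 ≡ 5 (mod 8), (2/5) = -1.
Reached (1/5) = 1. Collecting the sign flips along the way, the symbol is -1.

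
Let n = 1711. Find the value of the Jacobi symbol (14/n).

Pull out 2: since 1711 ≡ 7 (mod 8), (2/1711) = +1.
Reciprocity: 7 ≡ 3 and 1711 ≡ 3 (mod 4), so (7/1711) = −(1711/7).
Reduce top mod 7: now compute (3/7).
Reciprocity: 3 ≡ 3 and 7 ≡ 3 (mod 4), so (3/7) = −(7/3).
Reduce top mod 3: now compute (1/3).
Reached (1/3) = 1. Collecting the sign flips along the way, the symbol is +1.

1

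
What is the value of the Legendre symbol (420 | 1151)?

Pull out 2^2: since 1151 ≡ 7 (mod 8), (2/1151) = +1, so (2/1151)^2 = +1.
Reciprocity: 105 ≡ 1 and 1151 ≡ 3 (mod 4), so (105/1151) = +(1151/105).
Reduce top mod 105: now compute (101/105).
Reciprocity: 101 ≡ 1 and 105 ≡ 1 (mod 4), so (101/105) = +(105/101).
Reduce top mod 101: now compute (4/101).
Pull out 2^2: since 101 ≡ 5 (mod 8), (2/101) = -1, so (2/101)^2 = +1.
Reached (1/101) = 1. Collecting the sign flips along the way, the symbol is +1.

1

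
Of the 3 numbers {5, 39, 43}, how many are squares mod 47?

0

(5/47) = -1 → non-residue.
(39/47) = -1 → non-residue.
(43/47) = -1 → non-residue.
Total quadratic residues among the 3: 0.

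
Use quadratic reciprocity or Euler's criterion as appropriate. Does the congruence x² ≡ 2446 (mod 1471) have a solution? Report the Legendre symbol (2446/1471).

First reduce: 2446 ≡ 975 (mod 1471).
Reciprocity: 975 ≡ 3 and 1471 ≡ 3 (mod 4), so (975/1471) = −(1471/975).
Reduce top mod 975: now compute (496/975).
Pull out 2^4: since 975 ≡ 7 (mod 8), (2/975) = +1, so (2/975)^4 = +1.
Reciprocity: 31 ≡ 3 and 975 ≡ 3 (mod 4), so (31/975) = −(975/31).
Reduce top mod 31: now compute (14/31).
Pull out 2: since 31 ≡ 7 (mod 8), (2/31) = +1.
Reciprocity: 7 ≡ 3 and 31 ≡ 3 (mod 4), so (7/31) = −(31/7).
Reduce top mod 7: now compute (3/7).
Reciprocity: 3 ≡ 3 and 7 ≡ 3 (mod 4), so (3/7) = −(7/3).
Reduce top mod 3: now compute (1/3).
Reached (1/3) = 1. Collecting the sign flips along the way, the symbol is +1.

1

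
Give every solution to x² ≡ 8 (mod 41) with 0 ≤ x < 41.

41 ≡ 1 (mod 4), so we find a root by search.
Trying successive values, 7² = 49 ≡ 8 (mod 41). The other root is 41 − 7 = 34.

7, 34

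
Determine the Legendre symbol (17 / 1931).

Reciprocity: 17 ≡ 1 and 1931 ≡ 3 (mod 4), so (17/1931) = +(1931/17).
Reduce top mod 17: now compute (10/17).
Pull out 2: since 17 ≡ 1 (mod 8), (2/17) = +1.
Reciprocity: 5 ≡ 1 and 17 ≡ 1 (mod 4), so (5/17) = +(17/5).
Reduce top mod 5: now compute (2/5).
Pull out 2: since 5 ≡ 5 (mod 8), (2/5) = -1.
Reached (1/5) = 1. Collecting the sign flips along the way, the symbol is -1.

-1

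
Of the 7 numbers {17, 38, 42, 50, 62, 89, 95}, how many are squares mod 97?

(17/97) = -1 → non-residue.
(38/97) = -1 → non-residue.
(42/97) = -1 → non-residue.
(50/97) = +1 → QR.
(62/97) = +1 → QR.
(89/97) = +1 → QR.
(95/97) = +1 → QR.
Total quadratic residues among the 7: 4.

4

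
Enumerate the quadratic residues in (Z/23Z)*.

Square k = 1,…,11 (k and 23−k give the same square):
1²=1, 2²=4, 3²=9, 4²=16, 5²≡2, 6²≡13, 7²≡3, 8²≡18, 9²≡12, 10²≡8, 11²≡6 (mod 23).
So the quadratic residues mod 23 are {1, 2, 3, 4, 6, 8, 9, 12, 13, 16, 18}.

1,2,3,4,6,8,9,12,13,16,18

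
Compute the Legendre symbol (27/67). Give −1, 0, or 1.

Euler's criterion: (27/67) ≡ 27^33 (mod 67).
27^2 ≡ 59 (mod 67)
27^4 ≡ 64 (mod 67)
27^8 ≡ 9 (mod 67)
27^16 ≡ 14 (mod 67)
27^32 ≡ 62 (mod 67)
27^33 = 27^(32+1) ≡ 66 (mod 67).
Result is 66 ≡ −1, so (27/67) = −1.

-1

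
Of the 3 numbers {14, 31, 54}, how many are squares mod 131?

(14/131) = -1 → non-residue.
(31/131) = -1 → non-residue.
(54/131) = -1 → non-residue.
Total quadratic residues among the 3: 0.

0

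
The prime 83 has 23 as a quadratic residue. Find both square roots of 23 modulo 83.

Since 83 ≡ 3 (mod 4), a square root of 23 is 23^((83+1)/4) = 23^21 mod 83.
Repeated squaring: 23^2≡31, 23^4≡48, 23^8≡63, 23^16≡68 (mod 83).
23^21 = 23^(16+4+1) ≡ 40 (mod 83).
Check: 40² = 1600 ≡ 23 (mod 83). The two roots are 40 and 43.

40, 43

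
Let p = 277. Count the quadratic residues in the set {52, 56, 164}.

2

(52/277) = +1 → QR.
(56/277) = -1 → non-residue.
(164/277) = +1 → QR.
Total quadratic residues among the 3: 2.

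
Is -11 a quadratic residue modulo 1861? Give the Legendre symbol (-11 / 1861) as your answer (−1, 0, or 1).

First reduce: -11 ≡ 1850 (mod 1861).
Pull out 2: since 1861 ≡ 5 (mod 8), (2/1861) = -1.
Reciprocity: 925 ≡ 1 and 1861 ≡ 1 (mod 4), so (925/1861) = +(1861/925).
Reduce top mod 925: now compute (11/925).
Reciprocity: 11 ≡ 3 and 925 ≡ 1 (mod 4), so (11/925) = +(925/11).
Reduce top mod 11: now compute (1/11).
Reached (1/11) = 1. Collecting the sign flips along the way, the symbol is -1.

-1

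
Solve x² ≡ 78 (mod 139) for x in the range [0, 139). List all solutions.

Since 139 ≡ 3 (mod 4), a square root of 78 is 78^((139+1)/4) = 78^35 mod 139.
Repeated squaring: 78^2≡107, 78^4≡51, 78^8≡99, 78^16≡71, 78^32≡37 (mod 139).
78^35 = 78^(32+2+1) ≡ 83 (mod 139).
Check: 83² = 6889 ≡ 78 (mod 139). The two roots are 56 and 83.

56, 83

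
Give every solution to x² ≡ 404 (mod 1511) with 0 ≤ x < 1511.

Since 1511 ≡ 3 (mod 4), a square root of 404 is 404^((1511+1)/4) = 404^378 mod 1511.
Repeated squaring: 404^2≡28, 404^4≡784, 404^8≡1190, 404^16≡293, 404^32≡1233, 404^64≡223, 404^128≡1377, 404^256≡1335 (mod 1511).
404^378 = 404^(256+64+32+16+8+2) ≡ 946 (mod 1511).
Check: 946² = 894916 ≡ 404 (mod 1511). The two roots are 565 and 946.

565, 946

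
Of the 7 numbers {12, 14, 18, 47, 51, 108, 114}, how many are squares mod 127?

2

(12/127) = -1 → non-residue.
(14/127) = -1 → non-residue.
(18/127) = +1 → QR.
(47/127) = +1 → QR.
(51/127) = -1 → non-residue.
(108/127) = -1 → non-residue.
(114/127) = -1 → non-residue.
Total quadratic residues among the 7: 2.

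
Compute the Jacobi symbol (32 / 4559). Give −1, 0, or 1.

Pull out 2^5: since 4559 ≡ 7 (mod 8), (2/4559) = +1, so (2/4559)^5 = +1.
Reached (1/4559) = 1. Collecting the sign flips along the way, the symbol is +1.

1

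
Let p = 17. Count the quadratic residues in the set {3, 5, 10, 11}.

0

(3/17) = -1 → non-residue.
(5/17) = -1 → non-residue.
(10/17) = -1 → non-residue.
(11/17) = -1 → non-residue.
Total quadratic residues among the 4: 0.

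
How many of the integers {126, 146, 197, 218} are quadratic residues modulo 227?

0

(126/227) = -1 → non-residue.
(146/227) = -1 → non-residue.
(197/227) = -1 → non-residue.
(218/227) = -1 → non-residue.
Total quadratic residues among the 4: 0.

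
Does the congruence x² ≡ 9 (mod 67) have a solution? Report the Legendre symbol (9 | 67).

Reciprocity: 9 ≡ 1 and 67 ≡ 3 (mod 4), so (9/67) = +(67/9).
Reduce top mod 9: now compute (4/9).
Pull out 2^2: since 9 ≡ 1 (mod 8), (2/9) = +1, so (2/9)^2 = +1.
Reached (1/9) = 1. Collecting the sign flips along the way, the symbol is +1.

1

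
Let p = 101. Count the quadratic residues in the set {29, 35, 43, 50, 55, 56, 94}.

2

(29/101) = -1 → non-residue.
(35/101) = -1 → non-residue.
(43/101) = +1 → QR.
(50/101) = -1 → non-residue.
(55/101) = -1 → non-residue.
(56/101) = +1 → QR.
(94/101) = -1 → non-residue.
Total quadratic residues among the 7: 2.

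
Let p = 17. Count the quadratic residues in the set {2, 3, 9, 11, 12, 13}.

(2/17) = +1 → QR.
(3/17) = -1 → non-residue.
(9/17) = +1 → QR.
(11/17) = -1 → non-residue.
(12/17) = -1 → non-residue.
(13/17) = +1 → QR.
Total quadratic residues among the 6: 3.

3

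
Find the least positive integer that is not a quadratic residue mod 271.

(2/271) = +1, so 2 is a residue.
(3/271) = −1, so 3 is the smallest positive non-residue mod 271.

3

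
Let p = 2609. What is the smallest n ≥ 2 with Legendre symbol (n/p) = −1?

(2/2609) = +1, so 2 is a residue.
(3/2609) = −1, so 3 is the smallest positive non-residue mod 2609.

3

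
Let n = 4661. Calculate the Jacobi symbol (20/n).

1

Pull out 2^2: since 4661 ≡ 5 (mod 8), (2/4661) = -1, so (2/4661)^2 = +1.
Reciprocity: 5 ≡ 1 and 4661 ≡ 1 (mod 4), so (5/4661) = +(4661/5).
Reduce top mod 5: now compute (1/5).
Reached (1/5) = 1. Collecting the sign flips along the way, the symbol is +1.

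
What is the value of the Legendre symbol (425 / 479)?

-1

Reciprocity: 425 ≡ 1 and 479 ≡ 3 (mod 4), so (425/479) = +(479/425).
Reduce top mod 425: now compute (54/425).
Pull out 2: since 425 ≡ 1 (mod 8), (2/425) = +1.
Reciprocity: 27 ≡ 3 and 425 ≡ 1 (mod 4), so (27/425) = +(425/27).
Reduce top mod 27: now compute (20/27).
Pull out 2^2: since 27 ≡ 3 (mod 8), (2/27) = -1, so (2/27)^2 = +1.
Reciprocity: 5 ≡ 1 and 27 ≡ 3 (mod 4), so (5/27) = +(27/5).
Reduce top mod 5: now compute (2/5).
Pull out 2: since 5 ≡ 5 (mod 8), (2/5) = -1.
Reached (1/5) = 1. Collecting the sign flips along the way, the symbol is -1.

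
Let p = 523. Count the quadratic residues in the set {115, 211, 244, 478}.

1

(115/523) = -1 → non-residue.
(211/523) = -1 → non-residue.
(244/523) = -1 → non-residue.
(478/523) = +1 → QR.
Total quadratic residues among the 4: 1.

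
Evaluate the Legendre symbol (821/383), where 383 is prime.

First reduce: 821 ≡ 55 (mod 383).
Reciprocity: 55 ≡ 3 and 383 ≡ 3 (mod 4), so (55/383) = −(383/55).
Reduce top mod 55: now compute (53/55).
Reciprocity: 53 ≡ 1 and 55 ≡ 3 (mod 4), so (53/55) = +(55/53).
Reduce top mod 53: now compute (2/53).
Pull out 2: since 53 ≡ 5 (mod 8), (2/53) = -1.
Reached (1/53) = 1. Collecting the sign flips along the way, the symbol is +1.

1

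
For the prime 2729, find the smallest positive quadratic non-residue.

3

(2/2729) = +1, so 2 is a residue.
(3/2729) = −1, so 3 is the smallest positive non-residue mod 2729.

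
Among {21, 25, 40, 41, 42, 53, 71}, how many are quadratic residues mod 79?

(21/79) = +1 → QR.
(25/79) = +1 → QR.
(40/79) = +1 → QR.
(41/79) = -1 → non-residue.
(42/79) = +1 → QR.
(53/79) = -1 → non-residue.
(71/79) = -1 → non-residue.
Total quadratic residues among the 7: 4.

4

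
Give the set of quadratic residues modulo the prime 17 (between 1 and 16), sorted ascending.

Square k = 1,…,8 (k and 17−k give the same square):
1²=1, 2²=4, 3²=9, 4²=16, 5²≡8, 6²≡2, 7²≡15, 8²≡13 (mod 17).
So the quadratic residues mod 17 are {1, 2, 4, 8, 9, 13, 15, 16}.

1,2,4,8,9,13,15,16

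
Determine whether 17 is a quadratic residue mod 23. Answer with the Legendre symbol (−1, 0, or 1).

Reciprocity: 17 ≡ 1 and 23 ≡ 3 (mod 4), so (17/23) = +(23/17).
Reduce top mod 17: now compute (6/17).
Pull out 2: since 17 ≡ 1 (mod 8), (2/17) = +1.
Reciprocity: 3 ≡ 3 and 17 ≡ 1 (mod 4), so (3/17) = +(17/3).
Reduce top mod 3: now compute (2/3).
Pull out 2: since 3 ≡ 3 (mod 8), (2/3) = -1.
Reached (1/3) = 1. Collecting the sign flips along the way, the symbol is -1.

-1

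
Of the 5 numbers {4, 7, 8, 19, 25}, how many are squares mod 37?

(4/37) = +1 → QR.
(7/37) = +1 → QR.
(8/37) = -1 → non-residue.
(19/37) = -1 → non-residue.
(25/37) = +1 → QR.
Total quadratic residues among the 5: 3.

3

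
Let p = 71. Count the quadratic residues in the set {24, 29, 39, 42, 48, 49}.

4

(24/71) = +1 → QR.
(29/71) = +1 → QR.
(39/71) = -1 → non-residue.
(42/71) = -1 → non-residue.
(48/71) = +1 → QR.
(49/71) = +1 → QR.
Total quadratic residues among the 6: 4.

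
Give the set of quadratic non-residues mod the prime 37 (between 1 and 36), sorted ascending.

Square k = 1,…,18 (k and 37−k give the same square):
1²=1, 2²=4, 3²=9, 4²=16, 5²=25, 6²=36, 7²≡12, 8²≡27, 9²≡7, 10²≡26, 11²≡10, 12²≡33, 13²≡21, 14²≡11, 15²≡3, 16²≡34, 17²≡30, 18²≡28 (mod 37).
The residues are {1, 3, 4, 7, 9, 10, 11, 12, 16, 21, 25, 26, 27, 28, 30, 33, 34, 36}; the non-residues are the remaining 18 nonzero classes.

2, 5, 6, 8, 13, 14, 15, 17, 18, 19, 20, 22, 23, 24, 29, 31, 32, 35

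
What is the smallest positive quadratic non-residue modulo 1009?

(2/1009) = +1, so 2 is a residue.
(3/1009) = +1, so 3 is a residue.
(4/1009) = +1, so 4 is a residue.
(5/1009) = +1, so 5 is a residue.
(6/1009) = +1, so 6 is a residue.
(7/1009) = +1, so 7 is a residue.
(8/1009) = +1, so 8 is a residue.
(9/1009) = +1, so 9 is a residue.
(10/1009) = +1, so 10 is a residue.
(11/1009) = −1, so 11 is the smallest positive non-residue mod 1009.

11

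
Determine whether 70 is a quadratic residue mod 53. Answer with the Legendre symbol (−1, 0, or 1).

First reduce: 70 ≡ 17 (mod 53).
Reciprocity: 17 ≡ 1 and 53 ≡ 1 (mod 4), so (17/53) = +(53/17).
Reduce top mod 17: now compute (2/17).
Pull out 2: since 17 ≡ 1 (mod 8), (2/17) = +1.
Reached (1/17) = 1. Collecting the sign flips along the way, the symbol is +1.

1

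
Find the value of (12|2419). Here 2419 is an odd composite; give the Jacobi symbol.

Pull out 2^2: since 2419 ≡ 3 (mod 8), (2/2419) = -1, so (2/2419)^2 = +1.
Reciprocity: 3 ≡ 3 and 2419 ≡ 3 (mod 4), so (3/2419) = −(2419/3).
Reduce top mod 3: now compute (1/3).
Reached (1/3) = 1. Collecting the sign flips along the way, the symbol is -1.

-1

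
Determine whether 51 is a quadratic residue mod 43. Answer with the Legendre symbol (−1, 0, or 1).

First reduce: 51 ≡ 8 (mod 43).
Pull out 2^3: since 43 ≡ 3 (mod 8), (2/43) = -1, so (2/43)^3 = -1.
Reached (1/43) = 1. Collecting the sign flips along the way, the symbol is -1.

-1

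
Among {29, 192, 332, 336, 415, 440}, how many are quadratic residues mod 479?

3

(29/479) = -1 → non-residue.
(192/479) = +1 → QR.
(332/479) = -1 → non-residue.
(336/479) = +1 → QR.
(415/479) = -1 → non-residue.
(440/479) = +1 → QR.
Total quadratic residues among the 6: 3.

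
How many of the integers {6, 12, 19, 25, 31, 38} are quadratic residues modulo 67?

3

(6/67) = +1 → QR.
(12/67) = -1 → non-residue.
(19/67) = +1 → QR.
(25/67) = +1 → QR.
(31/67) = -1 → non-residue.
(38/67) = -1 → non-residue.
Total quadratic residues among the 6: 3.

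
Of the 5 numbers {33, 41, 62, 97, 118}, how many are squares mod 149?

2

(33/149) = +1 → QR.
(41/149) = -1 → non-residue.
(62/149) = -1 → non-residue.
(97/149) = -1 → non-residue.
(118/149) = +1 → QR.
Total quadratic residues among the 5: 2.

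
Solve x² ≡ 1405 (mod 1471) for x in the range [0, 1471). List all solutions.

Since 1471 ≡ 3 (mod 4), a square root of 1405 is 1405^((1471+1)/4) = 1405^368 mod 1471.
Repeated squaring: 1405^2≡1414, 1405^4≡307, 1405^8≡105, 1405^16≡728, 1405^32≡424, 1405^64≡314, 1405^128≡39, 1405^256≡50 (mod 1471).
1405^368 = 1405^(256+64+32+16) ≡ 1211 (mod 1471).
Check: 1211² = 1466521 ≡ 1405 (mod 1471). The two roots are 260 and 1211.

260, 1211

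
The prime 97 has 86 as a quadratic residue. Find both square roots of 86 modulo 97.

97 ≡ 1 (mod 4), so we find a root by search.
Trying successive values, 38² = 1444 ≡ 86 (mod 97). The other root is 97 − 38 = 59.

38, 59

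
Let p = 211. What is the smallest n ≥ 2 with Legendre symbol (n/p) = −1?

2

(2/211) = −1, so 2 is the smallest positive non-residue mod 211.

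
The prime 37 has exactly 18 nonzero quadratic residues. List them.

1 3 4 7 9 10 11 12 16 21 25 26 27 28 30 33 34 36

Square k = 1,…,18 (k and 37−k give the same square):
1²=1, 2²=4, 3²=9, 4²=16, 5²=25, 6²=36, 7²≡12, 8²≡27, 9²≡7, 10²≡26, 11²≡10, 12²≡33, 13²≡21, 14²≡11, 15²≡3, 16²≡34, 17²≡30, 18²≡28 (mod 37).
So the quadratic residues mod 37 are {1, 3, 4, 7, 9, 10, 11, 12, 16, 21, 25, 26, 27, 28, 30, 33, 34, 36}.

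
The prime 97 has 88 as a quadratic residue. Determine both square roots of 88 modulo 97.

31, 66

97 ≡ 1 (mod 4), so we find a root by search.
Trying successive values, 31² = 961 ≡ 88 (mod 97). The other root is 97 − 31 = 66.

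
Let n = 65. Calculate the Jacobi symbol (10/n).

Pull out 2: since 65 ≡ 1 (mod 8), (2/65) = +1.
Reciprocity: 5 ≡ 1 and 65 ≡ 1 (mod 4), so (5/65) = +(65/5).
Reduce top mod 5: now compute (0/5).
Top reduces to 0: gcd > 1, so the symbol is 0.

0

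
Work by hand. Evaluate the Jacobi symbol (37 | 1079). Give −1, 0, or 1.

-1

Reciprocity: 37 ≡ 1 and 1079 ≡ 3 (mod 4), so (37/1079) = +(1079/37).
Reduce top mod 37: now compute (6/37).
Pull out 2: since 37 ≡ 5 (mod 8), (2/37) = -1.
Reciprocity: 3 ≡ 3 and 37 ≡ 1 (mod 4), so (3/37) = +(37/3).
Reduce top mod 3: now compute (1/3).
Reached (1/3) = 1. Collecting the sign flips along the way, the symbol is -1.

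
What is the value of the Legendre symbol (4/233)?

Pull out 2^2: since 233 ≡ 1 (mod 8), (2/233) = +1, so (2/233)^2 = +1.
Reached (1/233) = 1. Collecting the sign flips along the way, the symbol is +1.

1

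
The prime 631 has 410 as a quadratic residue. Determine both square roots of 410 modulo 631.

177, 454

Since 631 ≡ 3 (mod 4), a square root of 410 is 410^((631+1)/4) = 410^158 mod 631.
Repeated squaring: 410^2≡254, 410^4≡154, 410^8≡369, 410^16≡496, 410^32≡557, 410^64≡428, 410^128≡194 (mod 631).
410^158 = 410^(128+16+8+4+2) ≡ 177 (mod 631).
Check: 177² = 31329 ≡ 410 (mod 631). The two roots are 177 and 454.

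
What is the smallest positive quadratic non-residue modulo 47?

5

(2/47) = +1, so 2 is a residue.
(3/47) = +1, so 3 is a residue.
(4/47) = +1, so 4 is a residue.
(5/47) = −1, so 5 is the smallest positive non-residue mod 47.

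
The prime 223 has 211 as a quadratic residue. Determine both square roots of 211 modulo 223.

65, 158

Since 223 ≡ 3 (mod 4), a square root of 211 is 211^((223+1)/4) = 211^56 mod 223.
Repeated squaring: 211^2≡144, 211^4≡220, 211^8≡9, 211^16≡81, 211^32≡94 (mod 223).
211^56 = 211^(32+16+8) ≡ 65 (mod 223).
Check: 65² = 4225 ≡ 211 (mod 223). The two roots are 65 and 158.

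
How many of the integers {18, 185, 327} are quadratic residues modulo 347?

2

(18/347) = -1 → non-residue.
(185/347) = +1 → QR.
(327/347) = +1 → QR.
Total quadratic residues among the 3: 2.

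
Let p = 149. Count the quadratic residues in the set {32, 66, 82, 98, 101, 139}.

1

(32/149) = -1 → non-residue.
(66/149) = -1 → non-residue.
(82/149) = +1 → QR.
(98/149) = -1 → non-residue.
(101/149) = -1 → non-residue.
(139/149) = -1 → non-residue.
Total quadratic residues among the 6: 1.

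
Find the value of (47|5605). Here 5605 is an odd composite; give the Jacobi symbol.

1

Reciprocity: 47 ≡ 3 and 5605 ≡ 1 (mod 4), so (47/5605) = +(5605/47).
Reduce top mod 47: now compute (12/47).
Pull out 2^2: since 47 ≡ 7 (mod 8), (2/47) = +1, so (2/47)^2 = +1.
Reciprocity: 3 ≡ 3 and 47 ≡ 3 (mod 4), so (3/47) = −(47/3).
Reduce top mod 3: now compute (2/3).
Pull out 2: since 3 ≡ 3 (mod 8), (2/3) = -1.
Reached (1/3) = 1. Collecting the sign flips along the way, the symbol is +1.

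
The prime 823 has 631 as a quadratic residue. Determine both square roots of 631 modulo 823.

Since 823 ≡ 3 (mod 4), a square root of 631 is 631^((823+1)/4) = 631^206 mod 823.
Repeated squaring: 631^2≡652, 631^4≡436, 631^8≡806, 631^16≡289, 631^32≡398, 631^64≡388, 631^128≡758 (mod 823).
631^206 = 631^(128+64+8+4+2) ≡ 323 (mod 823).
Check: 323² = 104329 ≡ 631 (mod 823). The two roots are 323 and 500.

323, 500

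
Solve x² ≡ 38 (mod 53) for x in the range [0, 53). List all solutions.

12, 41

53 ≡ 1 (mod 4), so we find a root by search.
Trying successive values, 12² = 144 ≡ 38 (mod 53). The other root is 53 − 12 = 41.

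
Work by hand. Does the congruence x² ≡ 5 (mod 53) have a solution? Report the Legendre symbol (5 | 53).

Reciprocity: 5 ≡ 1 and 53 ≡ 1 (mod 4), so (5/53) = +(53/5).
Reduce top mod 5: now compute (3/5).
Reciprocity: 3 ≡ 3 and 5 ≡ 1 (mod 4), so (3/5) = +(5/3).
Reduce top mod 3: now compute (2/3).
Pull out 2: since 3 ≡ 3 (mod 8), (2/3) = -1.
Reached (1/3) = 1. Collecting the sign flips along the way, the symbol is -1.

-1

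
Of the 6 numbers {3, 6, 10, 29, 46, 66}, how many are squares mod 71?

4

(3/71) = +1 → QR.
(6/71) = +1 → QR.
(10/71) = +1 → QR.
(29/71) = +1 → QR.
(46/71) = -1 → non-residue.
(66/71) = -1 → non-residue.
Total quadratic residues among the 6: 4.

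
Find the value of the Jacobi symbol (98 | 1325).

Pull out 2: since 1325 ≡ 5 (mod 8), (2/1325) = -1.
Reciprocity: 49 ≡ 1 and 1325 ≡ 1 (mod 4), so (49/1325) = +(1325/49).
Reduce top mod 49: now compute (2/49).
Pull out 2: since 49 ≡ 1 (mod 8), (2/49) = +1.
Reached (1/49) = 1. Collecting the sign flips along the way, the symbol is -1.

-1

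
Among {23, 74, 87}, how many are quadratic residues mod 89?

(23/89) = -1 → non-residue.
(74/89) = -1 → non-residue.
(87/89) = +1 → QR.
Total quadratic residues among the 3: 1.

1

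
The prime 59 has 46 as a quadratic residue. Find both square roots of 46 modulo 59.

20, 39

Since 59 ≡ 3 (mod 4), a square root of 46 is 46^((59+1)/4) = 46^15 mod 59.
Repeated squaring: 46^2≡51, 46^4≡5, 46^8≡25 (mod 59).
46^15 = 46^(8+4+2+1) ≡ 20 (mod 59).
Check: 20² = 400 ≡ 46 (mod 59). The two roots are 20 and 39.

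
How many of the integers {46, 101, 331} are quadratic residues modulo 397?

(46/397) = -1 → non-residue.
(101/397) = -1 → non-residue.
(331/397) = -1 → non-residue.
Total quadratic residues among the 3: 0.

0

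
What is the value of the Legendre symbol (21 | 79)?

Reciprocity: 21 ≡ 1 and 79 ≡ 3 (mod 4), so (21/79) = +(79/21).
Reduce top mod 21: now compute (16/21).
Pull out 2^4: since 21 ≡ 5 (mod 8), (2/21) = -1, so (2/21)^4 = +1.
Reached (1/21) = 1. Collecting the sign flips along the way, the symbol is +1.

1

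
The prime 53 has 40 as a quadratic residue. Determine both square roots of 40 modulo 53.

26, 27

53 ≡ 1 (mod 4), so we find a root by search.
Trying successive values, 26² = 676 ≡ 40 (mod 53). The other root is 53 − 26 = 27.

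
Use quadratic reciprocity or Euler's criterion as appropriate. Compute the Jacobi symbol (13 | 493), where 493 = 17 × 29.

Reciprocity: 13 ≡ 1 and 493 ≡ 1 (mod 4), so (13/493) = +(493/13).
Reduce top mod 13: now compute (12/13).
Pull out 2^2: since 13 ≡ 5 (mod 8), (2/13) = -1, so (2/13)^2 = +1.
Reciprocity: 3 ≡ 3 and 13 ≡ 1 (mod 4), so (3/13) = +(13/3).
Reduce top mod 3: now compute (1/3).
Reached (1/3) = 1. Collecting the sign flips along the way, the symbol is +1.

1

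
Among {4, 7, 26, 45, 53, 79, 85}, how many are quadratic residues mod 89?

(4/89) = +1 → QR.
(7/89) = -1 → non-residue.
(26/89) = -1 → non-residue.
(45/89) = +1 → QR.
(53/89) = +1 → QR.
(79/89) = +1 → QR.
(85/89) = +1 → QR.
Total quadratic residues among the 7: 5.

5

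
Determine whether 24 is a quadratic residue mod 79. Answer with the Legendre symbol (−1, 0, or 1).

-1

Pull out 2^3: since 79 ≡ 7 (mod 8), (2/79) = +1, so (2/79)^3 = +1.
Reciprocity: 3 ≡ 3 and 79 ≡ 3 (mod 4), so (3/79) = −(79/3).
Reduce top mod 3: now compute (1/3).
Reached (1/3) = 1. Collecting the sign flips along the way, the symbol is -1.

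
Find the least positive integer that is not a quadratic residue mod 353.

(2/353) = +1, so 2 is a residue.
(3/353) = −1, so 3 is the smallest positive non-residue mod 353.

3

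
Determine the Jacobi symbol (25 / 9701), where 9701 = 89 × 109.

1

Reciprocity: 25 ≡ 1 and 9701 ≡ 1 (mod 4), so (25/9701) = +(9701/25).
Reduce top mod 25: now compute (1/25).
Reached (1/25) = 1. Collecting the sign flips along the way, the symbol is +1.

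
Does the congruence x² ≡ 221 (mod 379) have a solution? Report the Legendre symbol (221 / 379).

Euler's criterion: (221/379) ≡ 221^189 (mod 379).
221^2 ≡ 329 (mod 379)
221^4 ≡ 226 (mod 379)
221^8 ≡ 290 (mod 379)
221^16 ≡ 341 (mod 379)
221^32 ≡ 307 (mod 379)
221^64 ≡ 257 (mod 379)
221^128 ≡ 103 (mod 379)
221^189 = 221^(128+32+16+8+4+1) ≡ 1 (mod 379).
Result is 1, so (221/379) = 1.

1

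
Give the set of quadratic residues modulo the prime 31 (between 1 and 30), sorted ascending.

1 2 4 5 7 8 9 10 14 16 18 19 20 25 28

Square k = 1,…,15 (k and 31−k give the same square):
1²=1, 2²=4, 3²=9, 4²=16, 5²=25, 6²≡5, 7²≡18, 8²≡2, 9²≡19, 10²≡7, 11²≡28, 12²≡20, 13²≡14, 14²≡10, 15²≡8 (mod 31).
So the quadratic residues mod 31 are {1, 2, 4, 5, 7, 8, 9, 10, 14, 16, 18, 19, 20, 25, 28}.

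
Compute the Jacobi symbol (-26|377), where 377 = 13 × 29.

0

First reduce: -26 ≡ 351 (mod 377).
Reciprocity: 351 ≡ 3 and 377 ≡ 1 (mod 4), so (351/377) = +(377/351).
Reduce top mod 351: now compute (26/351).
Pull out 2: since 351 ≡ 7 (mod 8), (2/351) = +1.
Reciprocity: 13 ≡ 1 and 351 ≡ 3 (mod 4), so (13/351) = +(351/13).
Reduce top mod 13: now compute (0/13).
Top reduces to 0: gcd > 1, so the symbol is 0.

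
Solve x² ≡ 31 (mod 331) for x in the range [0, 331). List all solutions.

Since 331 ≡ 3 (mod 4), a square root of 31 is 31^((331+1)/4) = 31^83 mod 331.
Repeated squaring: 31^2≡299, 31^4≡31, 31^8≡299, 31^16≡31, 31^32≡299, 31^64≡31 (mod 331).
31^83 = 31^(64+16+2+1) ≡ 299 (mod 331).
Check: 299² = 89401 ≡ 31 (mod 331). The two roots are 32 and 299.

32, 299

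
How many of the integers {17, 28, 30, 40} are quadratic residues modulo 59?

(17/59) = +1 → QR.
(28/59) = +1 → QR.
(30/59) = -1 → non-residue.
(40/59) = -1 → non-residue.
Total quadratic residues among the 4: 2.

2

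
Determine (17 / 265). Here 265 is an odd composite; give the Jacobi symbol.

Reciprocity: 17 ≡ 1 and 265 ≡ 1 (mod 4), so (17/265) = +(265/17).
Reduce top mod 17: now compute (10/17).
Pull out 2: since 17 ≡ 1 (mod 8), (2/17) = +1.
Reciprocity: 5 ≡ 1 and 17 ≡ 1 (mod 4), so (5/17) = +(17/5).
Reduce top mod 5: now compute (2/5).
Pull out 2: since 5 ≡ 5 (mod 8), (2/5) = -1.
Reached (1/5) = 1. Collecting the sign flips along the way, the symbol is -1.

-1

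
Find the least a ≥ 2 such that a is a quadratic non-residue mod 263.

(2/263) = +1, so 2 is a residue.
(3/263) = +1, so 3 is a residue.
(4/263) = +1, so 4 is a residue.
(5/263) = −1, so 5 is the smallest positive non-residue mod 263.

5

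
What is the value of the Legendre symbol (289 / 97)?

First reduce: 289 ≡ 95 (mod 97).
Reciprocity: 95 ≡ 3 and 97 ≡ 1 (mod 4), so (95/97) = +(97/95).
Reduce top mod 95: now compute (2/95).
Pull out 2: since 95 ≡ 7 (mod 8), (2/95) = +1.
Reached (1/95) = 1. Collecting the sign flips along the way, the symbol is +1.

1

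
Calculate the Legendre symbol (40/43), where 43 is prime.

1

Pull out 2^3: since 43 ≡ 3 (mod 8), (2/43) = -1, so (2/43)^3 = -1.
Reciprocity: 5 ≡ 1 and 43 ≡ 3 (mod 4), so (5/43) = +(43/5).
Reduce top mod 5: now compute (3/5).
Reciprocity: 3 ≡ 3 and 5 ≡ 1 (mod 4), so (3/5) = +(5/3).
Reduce top mod 3: now compute (2/3).
Pull out 2: since 3 ≡ 3 (mod 8), (2/3) = -1.
Reached (1/3) = 1. Collecting the sign flips along the way, the symbol is +1.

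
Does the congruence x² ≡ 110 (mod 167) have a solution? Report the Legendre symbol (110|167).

-1

Euler's criterion: (110/167) ≡ 110^83 (mod 167).
110^2 ≡ 76 (mod 167)
110^4 ≡ 98 (mod 167)
110^8 ≡ 85 (mod 167)
110^16 ≡ 44 (mod 167)
110^32 ≡ 99 (mod 167)
110^64 ≡ 115 (mod 167)
110^83 = 110^(64+16+2+1) ≡ 166 (mod 167).
Result is 166 ≡ −1, so (110/167) = −1.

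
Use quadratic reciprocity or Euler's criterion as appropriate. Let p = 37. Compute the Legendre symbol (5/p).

-1

Euler's criterion: (5/37) ≡ 5^18 (mod 37).
5^2 ≡ 25 (mod 37)
5^4 ≡ 33 (mod 37)
5^8 ≡ 16 (mod 37)
5^16 ≡ 34 (mod 37)
5^18 = 5^(16+2) ≡ 36 (mod 37).
Result is 36 ≡ −1, so (5/37) = −1.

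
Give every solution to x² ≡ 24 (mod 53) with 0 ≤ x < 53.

53 ≡ 1 (mod 4), so we find a root by search.
Trying successive values, 17² = 289 ≡ 24 (mod 53). The other root is 53 − 17 = 36.

17, 36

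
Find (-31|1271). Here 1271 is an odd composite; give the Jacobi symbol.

First reduce: -31 ≡ 1240 (mod 1271).
Pull out 2^3: since 1271 ≡ 7 (mod 8), (2/1271) = +1, so (2/1271)^3 = +1.
Reciprocity: 155 ≡ 3 and 1271 ≡ 3 (mod 4), so (155/1271) = −(1271/155).
Reduce top mod 155: now compute (31/155).
Reciprocity: 31 ≡ 3 and 155 ≡ 3 (mod 4), so (31/155) = −(155/31).
Reduce top mod 31: now compute (0/31).
Top reduces to 0: gcd > 1, so the symbol is 0.

0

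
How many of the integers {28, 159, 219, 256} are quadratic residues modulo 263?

1

(28/263) = -1 → non-residue.
(159/263) = -1 → non-residue.
(219/263) = -1 → non-residue.
(256/263) = +1 → QR.
Total quadratic residues among the 4: 1.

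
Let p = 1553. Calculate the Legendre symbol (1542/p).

-1

Pull out 2: since 1553 ≡ 1 (mod 8), (2/1553) = +1.
Reciprocity: 771 ≡ 3 and 1553 ≡ 1 (mod 4), so (771/1553) = +(1553/771).
Reduce top mod 771: now compute (11/771).
Reciprocity: 11 ≡ 3 and 771 ≡ 3 (mod 4), so (11/771) = −(771/11).
Reduce top mod 11: now compute (1/11).
Reached (1/11) = 1. Collecting the sign flips along the way, the symbol is -1.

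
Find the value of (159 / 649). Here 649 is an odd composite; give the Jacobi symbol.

1

Reciprocity: 159 ≡ 3 and 649 ≡ 1 (mod 4), so (159/649) = +(649/159).
Reduce top mod 159: now compute (13/159).
Reciprocity: 13 ≡ 1 and 159 ≡ 3 (mod 4), so (13/159) = +(159/13).
Reduce top mod 13: now compute (3/13).
Reciprocity: 3 ≡ 3 and 13 ≡ 1 (mod 4), so (3/13) = +(13/3).
Reduce top mod 3: now compute (1/3).
Reached (1/3) = 1. Collecting the sign flips along the way, the symbol is +1.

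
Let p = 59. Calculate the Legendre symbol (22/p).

1

Euler's criterion: (22/59) ≡ 22^29 (mod 59).
22^2 ≡ 12 (mod 59)
22^4 ≡ 26 (mod 59)
22^8 ≡ 27 (mod 59)
22^16 ≡ 21 (mod 59)
22^29 = 22^(16+8+4+1) ≡ 1 (mod 59).
Result is 1, so (22/59) = 1.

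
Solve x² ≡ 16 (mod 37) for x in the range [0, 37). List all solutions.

4, 33

37 ≡ 1 (mod 4), so we find a root by search.
Trying successive values, 4² = 16 ≡ 16 (mod 37). The other root is 37 − 4 = 33.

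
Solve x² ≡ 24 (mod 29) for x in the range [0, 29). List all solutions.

13, 16

29 ≡ 1 (mod 4), so we find a root by search.
Trying successive values, 13² = 169 ≡ 24 (mod 29). The other root is 29 − 13 = 16.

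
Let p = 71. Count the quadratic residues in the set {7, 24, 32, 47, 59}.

(7/71) = -1 → non-residue.
(24/71) = +1 → QR.
(32/71) = +1 → QR.
(47/71) = -1 → non-residue.
(59/71) = -1 → non-residue.
Total quadratic residues among the 5: 2.

2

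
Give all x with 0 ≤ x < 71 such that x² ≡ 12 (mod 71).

Since 71 ≡ 3 (mod 4), a square root of 12 is 12^((71+1)/4) = 12^18 mod 71.
Repeated squaring: 12^2≡2, 12^4≡4, 12^8≡16, 12^16≡43 (mod 71).
12^18 = 12^(16+2) ≡ 15 (mod 71).
Check: 15² = 225 ≡ 12 (mod 71). The two roots are 15 and 56.

15, 56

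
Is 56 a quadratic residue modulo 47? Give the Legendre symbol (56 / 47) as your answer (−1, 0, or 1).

1

Euler's criterion: (56/47) ≡ 9^23 (mod 47).
9^2 ≡ 34 (mod 47)
9^4 ≡ 28 (mod 47)
9^8 ≡ 32 (mod 47)
9^16 ≡ 37 (mod 47)
9^23 = 9^(16+4+2+1) ≡ 1 (mod 47).
Result is 1, so (56/47) = 1.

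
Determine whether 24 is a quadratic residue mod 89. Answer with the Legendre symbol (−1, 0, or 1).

Pull out 2^3: since 89 ≡ 1 (mod 8), (2/89) = +1, so (2/89)^3 = +1.
Reciprocity: 3 ≡ 3 and 89 ≡ 1 (mod 4), so (3/89) = +(89/3).
Reduce top mod 3: now compute (2/3).
Pull out 2: since 3 ≡ 3 (mod 8), (2/3) = -1.
Reached (1/3) = 1. Collecting the sign flips along the way, the symbol is -1.

-1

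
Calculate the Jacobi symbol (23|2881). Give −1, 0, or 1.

1

Reciprocity: 23 ≡ 3 and 2881 ≡ 1 (mod 4), so (23/2881) = +(2881/23).
Reduce top mod 23: now compute (6/23).
Pull out 2: since 23 ≡ 7 (mod 8), (2/23) = +1.
Reciprocity: 3 ≡ 3 and 23 ≡ 3 (mod 4), so (3/23) = −(23/3).
Reduce top mod 3: now compute (2/3).
Pull out 2: since 3 ≡ 3 (mod 8), (2/3) = -1.
Reached (1/3) = 1. Collecting the sign flips along the way, the symbol is +1.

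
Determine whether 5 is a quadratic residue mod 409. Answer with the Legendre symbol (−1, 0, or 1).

Euler's criterion: (5/409) ≡ 5^204 (mod 409).
5^2 ≡ 25 (mod 409)
5^4 ≡ 216 (mod 409)
5^8 ≡ 30 (mod 409)
5^16 ≡ 82 (mod 409)
5^32 ≡ 180 (mod 409)
5^64 ≡ 89 (mod 409)
5^128 ≡ 150 (mod 409)
5^204 = 5^(128+64+8+4) ≡ 1 (mod 409).
Result is 1, so (5/409) = 1.

1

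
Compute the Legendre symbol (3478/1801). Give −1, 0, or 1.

-1

First reduce: 3478 ≡ 1677 (mod 1801).
Reciprocity: 1677 ≡ 1 and 1801 ≡ 1 (mod 4), so (1677/1801) = +(1801/1677).
Reduce top mod 1677: now compute (124/1677).
Pull out 2^2: since 1677 ≡ 5 (mod 8), (2/1677) = -1, so (2/1677)^2 = +1.
Reciprocity: 31 ≡ 3 and 1677 ≡ 1 (mod 4), so (31/1677) = +(1677/31).
Reduce top mod 31: now compute (3/31).
Reciprocity: 3 ≡ 3 and 31 ≡ 3 (mod 4), so (3/31) = −(31/3).
Reduce top mod 3: now compute (1/3).
Reached (1/3) = 1. Collecting the sign flips along the way, the symbol is -1.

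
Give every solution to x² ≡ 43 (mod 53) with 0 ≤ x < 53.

53 ≡ 1 (mod 4), so we find a root by search.
Trying successive values, 19² = 361 ≡ 43 (mod 53). The other root is 53 − 19 = 34.

19, 34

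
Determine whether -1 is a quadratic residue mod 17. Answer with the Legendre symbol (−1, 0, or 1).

1

Euler's criterion: (-1/17) ≡ 16^8 (mod 17).
16^2 ≡ 1 (mod 17)
16^4 ≡ 1 (mod 17)
16^8 ≡ 1 (mod 17)
16^8 = 16^(8) ≡ 1 (mod 17).
Result is 1, so (-1/17) = 1.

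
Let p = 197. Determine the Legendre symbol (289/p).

Euler's criterion: (289/197) ≡ 92^98 (mod 197).
92^2 ≡ 190 (mod 197)
92^4 ≡ 49 (mod 197)
92^8 ≡ 37 (mod 197)
92^16 ≡ 187 (mod 197)
92^32 ≡ 100 (mod 197)
92^64 ≡ 150 (mod 197)
92^98 = 92^(64+32+2) ≡ 1 (mod 197).
Result is 1, so (289/197) = 1.

1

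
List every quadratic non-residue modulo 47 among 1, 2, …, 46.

5,10,11,13,15,19,20,22,23,26,29,30,31,33,35,38,39,40,41,43,44,45,46

Square k = 1,…,23 (k and 47−k give the same square):
1²=1, 2²=4, 3²=9, 4²=16, 5²=25, 6²=36, 7²≡2, 8²≡17, 9²≡34, 10²≡6, 11²≡27, 12²≡3, 13²≡28, 14²≡8, 15²≡37, 16²≡21, 17²≡7, 18²≡42, 19²≡32, 20²≡24, 21²≡18, 22²≡14, 23²≡12 (mod 47).
The residues are {1, 2, 3, 4, 6, 7, 8, 9, 12, 14, 16, 17, 18, 21, 24, 25, 27, 28, 32, 34, 36, 37, 42}; the non-residues are the remaining 23 nonzero classes.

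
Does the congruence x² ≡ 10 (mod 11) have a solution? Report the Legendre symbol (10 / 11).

Pull out 2: since 11 ≡ 3 (mod 8), (2/11) = -1.
Reciprocity: 5 ≡ 1 and 11 ≡ 3 (mod 4), so (5/11) = +(11/5).
Reduce top mod 5: now compute (1/5).
Reached (1/5) = 1. Collecting the sign flips along the way, the symbol is -1.

-1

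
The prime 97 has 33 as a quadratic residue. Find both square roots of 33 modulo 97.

18, 79

97 ≡ 1 (mod 4), so we find a root by search.
Trying successive values, 18² = 324 ≡ 33 (mod 97). The other root is 97 − 18 = 79.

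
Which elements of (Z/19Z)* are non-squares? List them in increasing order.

Square k = 1,…,9 (k and 19−k give the same square):
1²=1, 2²=4, 3²=9, 4²=16, 5²≡6, 6²≡17, 7²≡11, 8²≡7, 9²≡5 (mod 19).
The residues are {1, 4, 5, 6, 7, 9, 11, 16, 17}; the non-residues are the remaining 9 nonzero classes.

2,3,8,10,12,13,14,15,18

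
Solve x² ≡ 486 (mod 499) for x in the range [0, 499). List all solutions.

74, 425

Since 499 ≡ 3 (mod 4), a square root of 486 is 486^((499+1)/4) = 486^125 mod 499.
Repeated squaring: 486^2≡169, 486^4≡118, 486^8≡451, 486^16≡308, 486^32≡54, 486^64≡421 (mod 499).
486^125 = 486^(64+32+16+8+4+1) ≡ 74 (mod 499).
Check: 74² = 5476 ≡ 486 (mod 499). The two roots are 74 and 425.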